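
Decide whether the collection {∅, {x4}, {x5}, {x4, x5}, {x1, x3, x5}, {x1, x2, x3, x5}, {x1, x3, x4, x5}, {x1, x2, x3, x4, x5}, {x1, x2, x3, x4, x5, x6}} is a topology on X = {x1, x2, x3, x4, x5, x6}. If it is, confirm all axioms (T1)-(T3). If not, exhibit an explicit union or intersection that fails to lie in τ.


τ IS a topology on X.

Axiom (T1): ∅ ∈ τ? Yes; X ∈ τ? Yes.
Axiom (T2/T3): check pairwise unions and intersections of members of τ.
All pairwise intersections and unions checked — each lies in τ. Therefore τ satisfies (T1), (T2), (T3): it IS a topology on X.


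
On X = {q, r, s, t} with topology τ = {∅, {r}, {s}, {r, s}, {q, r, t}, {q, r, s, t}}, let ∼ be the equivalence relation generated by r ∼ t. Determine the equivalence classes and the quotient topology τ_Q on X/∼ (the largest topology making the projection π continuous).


X/∼ = {[q], [r=t], [s]}; |τ_Q| = 4.

Equivalence classes: [q], [r=t], [s].
Quotient map π: X → X/∼ sends q ↦ [q], r ↦ [r=t], s ↦ [s], t ↦ [r=t].
For each subset V ⊆ X/∼, compute π^{-1}(V) ⊆ X and check whether π^{-1}(V) ∈ τ. V is open in τ_Q iff π^{-1}(V) ∈ τ.
  V = {}: π^{-1}(V) = ∅ ∈ τ ✓.
  V = {[q]}: π^{-1}(V) = {q} ∉ τ ✗.
  V = {[r=t]}: π^{-1}(V) = {r, t} ∉ τ ✗.
  V = {[q], [r=t]}: π^{-1}(V) = {q, r, t} ∈ τ ✓.
  V = {[s]}: π^{-1}(V) = {s} ∈ τ ✓.
  V = {[q], [s]}: π^{-1}(V) = {q, s} ∉ τ ✗.
  V = {[r=t], [s]}: π^{-1}(V) = {r, s, t} ∉ τ ✗.
  V = {[q], [r=t], [s]}: π^{-1}(V) = {q, r, s, t} ∈ τ ✓.
Open sets in the quotient: τ_Q = {{}, {[q], [r=t]}, {[s]}, {[q], [r=t], [s]}} (4 elements).


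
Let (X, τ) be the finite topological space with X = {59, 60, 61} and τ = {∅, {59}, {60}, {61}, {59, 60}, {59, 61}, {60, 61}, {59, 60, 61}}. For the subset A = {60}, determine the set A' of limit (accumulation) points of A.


A' = ∅

For each x ∈ X, list the open sets U ∈ τ with x ∈ U, then check whether U ∩ (A ∖ {x}) ≠ ∅ for every such U.
  x = 59: open {59} ∋ x has {59} ∩ (A ∖ {59}) = ∅, so x is NOT a limit point.
  x = 60: open {60} ∋ x has {60} ∩ (A ∖ {60}) = ∅, so x is NOT a limit point.
  x = 61: open {61} ∋ x has {61} ∩ (A ∖ {61}) = ∅, so x is NOT a limit point.
Collecting: A' = ∅.


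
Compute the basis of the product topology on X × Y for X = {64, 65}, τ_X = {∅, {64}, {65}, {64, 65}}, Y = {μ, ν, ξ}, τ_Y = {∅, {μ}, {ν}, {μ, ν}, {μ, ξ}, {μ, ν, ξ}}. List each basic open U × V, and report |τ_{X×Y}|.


Basis B = {∅ × ∅, {64} × {μ}, {64} × {ν}, {65} × {μ}, {65} × {ν}, {64} × {μ, ν}, {64} × {μ, ξ}, {64, 65} × {μ}, {64, 65} × {ν}, {65} × {μ, ν}, {65} × {μ, ξ}, {64} × {μ, ν, ξ}, {65} × {μ, ν, ξ}, {64, 65} × {μ, ν}, {64, 65} × {μ, ξ}, {64, 65} × {μ, ν, ξ}}; |τ_{X×Y}| = 36.

Enumerate products U × V with U ∈ τ_X, V ∈ τ_Y (deduplicated):
  ∅ × ∅ = {} (∅)
  {64} × {μ} = {(64,μ)}
  {64} × {ν} = {(64,ν)}
  {65} × {μ} = {(65,μ)}
  {65} × {ν} = {(65,ν)}
  {64} × {μ, ν} = {(64,μ), (64,ν)}
  {64} × {μ, ξ} = {(64,μ), (64,ξ)}
  {64, 65} × {μ} = {(64,μ), (65,μ)}
  {64, 65} × {ν} = {(64,ν), (65,ν)}
  {65} × {μ, ν} = {(65,μ), (65,ν)}
  {65} × {μ, ξ} = {(65,μ), (65,ξ)}
  {64} × {μ, ν, ξ} = {(64,μ), (64,ν), (64,ξ)}
  {65} × {μ, ν, ξ} = {(65,μ), (65,ν), (65,ξ)}
  {64, 65} × {μ, ν} = {(64,μ), (64,ν), (65,μ), (65,ν)}
  {64, 65} × {μ, ξ} = {(64,μ), (64,ξ), (65,μ), (65,ξ)}
  {64, 65} × {μ, ν, ξ} = {(64,μ), (64,ν), (64,ξ), (65,μ), (65,ν), (65,ξ)}
These 16 distinct sets form the basis B.
Close under arbitrary unions to get τ_{X×Y}; counting gives |τ_{X×Y}| = 36.


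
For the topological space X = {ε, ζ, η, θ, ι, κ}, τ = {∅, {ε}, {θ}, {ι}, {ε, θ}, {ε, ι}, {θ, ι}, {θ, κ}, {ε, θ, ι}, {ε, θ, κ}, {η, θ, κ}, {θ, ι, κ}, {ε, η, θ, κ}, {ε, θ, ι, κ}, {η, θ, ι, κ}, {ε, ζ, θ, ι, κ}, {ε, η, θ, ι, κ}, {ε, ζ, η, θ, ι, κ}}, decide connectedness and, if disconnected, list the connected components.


(X, τ) is connected.

Find clopen sets (U ∈ τ with X ∖ U ∈ τ):
  U = ∅, X ∖ U = {ε, ζ, η, θ, ι, κ} — both open, so U is clopen.
  U = {ε, ζ, η, θ, ι, κ}, X ∖ U = ∅ — both open, so U is clopen.
Only trivial clopens (∅ and X) exist, so (X, τ) is connected.
Compute connected components by grouping points that agree on all clopens:
  component: {ε, ζ, η, θ, ι, κ}


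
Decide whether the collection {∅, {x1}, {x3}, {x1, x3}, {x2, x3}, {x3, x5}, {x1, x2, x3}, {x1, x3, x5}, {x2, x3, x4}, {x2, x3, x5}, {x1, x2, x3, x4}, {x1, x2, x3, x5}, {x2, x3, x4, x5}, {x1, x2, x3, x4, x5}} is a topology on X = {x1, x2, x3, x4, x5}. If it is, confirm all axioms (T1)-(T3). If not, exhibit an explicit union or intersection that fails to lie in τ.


τ IS a topology on X.

Axiom (T1): ∅ ∈ τ? Yes; X ∈ τ? Yes.
Axiom (T2/T3): check pairwise unions and intersections of members of τ.
All pairwise intersections and unions checked — each lies in τ. Therefore τ satisfies (T1), (T2), (T3): it IS a topology on X.


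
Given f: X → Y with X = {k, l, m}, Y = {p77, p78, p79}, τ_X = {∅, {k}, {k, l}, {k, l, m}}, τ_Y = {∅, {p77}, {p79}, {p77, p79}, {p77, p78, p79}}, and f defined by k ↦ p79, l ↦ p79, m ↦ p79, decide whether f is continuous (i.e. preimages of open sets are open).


f IS continuous.

Compute f^{-1}(U) for each U ∈ τ_Y:
  U = ∅: f^{-1}(U) = ∅ ∈ τ_X ✓.
  U = {p77}: f^{-1}(U) = ∅ ∈ τ_X ✓.
  U = {p79}: f^{-1}(U) = {k, l, m} ∈ τ_X ✓.
  U = {p77, p79}: f^{-1}(U) = {k, l, m} ∈ τ_X ✓.
  U = {p77, p78, p79}: f^{-1}(U) = {k, l, m} ∈ τ_X ✓.
Every preimage lies in τ_X, so f IS continuous.


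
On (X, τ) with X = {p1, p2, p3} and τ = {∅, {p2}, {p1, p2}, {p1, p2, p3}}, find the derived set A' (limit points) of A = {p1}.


A' = {p3}

For each x ∈ X, list the open sets U ∈ τ with x ∈ U, then check whether U ∩ (A ∖ {x}) ≠ ∅ for every such U.
  x = p1: open {p1, p2} ∋ x has {p1, p2} ∩ (A ∖ {p1}) = ∅, so x is NOT a limit point.
  x = p2: open {p2} ∋ x has {p2} ∩ (A ∖ {p2}) = ∅, so x is NOT a limit point.
  x = p3: opens ∋ x are {p1, p2, p3}; each meets A ∖ {p3}, so x IS a limit point.
Collecting: A' = {p3}.


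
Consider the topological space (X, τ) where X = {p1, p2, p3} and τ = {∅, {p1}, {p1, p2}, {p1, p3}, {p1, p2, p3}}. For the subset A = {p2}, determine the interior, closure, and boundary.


int(A) = ∅, cl(A) = {p2}, ∂A = {p2}.

Closed sets in (X, τ) are complements of opens:
  closed(X, τ) = {∅, {p2}, {p3}, {p2, p3}, {p1, p2, p3}}.
int(A) = ⋃ {U ∈ τ : U ⊆ A}. Opens contained in A: ∅.
Taking the union of these: int(A) = ∅.
cl(A) = ⋂ {C closed : A ⊆ C}. Closed sets containing A: {p2}, {p2, p3}, {p1, p2, p3}.
Intersecting these: cl(A) = {p2}.
∂A = cl(A) ∖ int(A) = {p2} ∖ ∅ = {p2}.


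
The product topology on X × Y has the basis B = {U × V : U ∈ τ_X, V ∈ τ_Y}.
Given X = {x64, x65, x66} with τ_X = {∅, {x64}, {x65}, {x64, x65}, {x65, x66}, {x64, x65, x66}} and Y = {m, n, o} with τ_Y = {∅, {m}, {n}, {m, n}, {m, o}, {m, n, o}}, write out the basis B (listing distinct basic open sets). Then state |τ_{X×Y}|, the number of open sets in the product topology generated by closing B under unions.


Basis B = {∅ × ∅, {x64} × {m}, {x64} × {n}, {x65} × {m}, {x65} × {n}, {x64} × {m, n}, {x64} × {m, o}, {x64, x65} × {m}, {x64, x65} × {n}, {x65} × {m, n}, {x65} × {m, o}, {x65, x66} × {m}, {x65, x66} × {n}, {x64} × {m, n, o}, {x64, x65, x66} × {m}, {x64, x65, x66} × {n}, {x65} × {m, n, o}, {x64, x65} × {m, n}, {x64, x65} × {m, o}, {x65, x66} × {m, n}, {x65, x66} × {m, o}, {x64, x65} × {m, n, o}, {x64, x65, x66} × {m, n}, {x64, x65, x66} × {m, o}, {x65, x66} × {m, n, o}, {x64, x65, x66} × {m, n, o}}; |τ_{X×Y}| = 108.

Enumerate products U × V with U ∈ τ_X, V ∈ τ_Y (deduplicated):
  ∅ × ∅ = {} (∅)
  {x64} × {m} = {(x64,m)}
  {x64} × {n} = {(x64,n)}
  {x65} × {m} = {(x65,m)}
  {x65} × {n} = {(x65,n)}
  {x64} × {m, n} = {(x64,m), (x64,n)}
  {x64} × {m, o} = {(x64,m), (x64,o)}
  {x64, x65} × {m} = {(x64,m), (x65,m)}
  {x64, x65} × {n} = {(x64,n), (x65,n)}
  {x65} × {m, n} = {(x65,m), (x65,n)}
  {x65} × {m, o} = {(x65,m), (x65,o)}
  {x65, x66} × {m} = {(x65,m), (x66,m)}
  {x65, x66} × {n} = {(x65,n), (x66,n)}
  {x64} × {m, n, o} = {(x64,m), (x64,n), (x64,o)}
  {x64, x65, x66} × {m} = {(x64,m), (x65,m), (x66,m)}
  {x64, x65, x66} × {n} = {(x64,n), (x65,n), (x66,n)}
  {x65} × {m, n, o} = {(x65,m), (x65,n), (x65,o)}
  {x64, x65} × {m, n} = {(x64,m), (x64,n), (x65,m), (x65,n)}
  {x64, x65} × {m, o} = {(x64,m), (x64,o), (x65,m), (x65,o)}
  {x65, x66} × {m, n} = {(x65,m), (x65,n), (x66,m), (x66,n)}
  {x65, x66} × {m, o} = {(x65,m), (x65,o), (x66,m), (x66,o)}
  {x64, x65} × {m, n, o} = {(x64,m), (x64,n), (x64,o), (x65,m), (x65,n), (x65,o)}
  {x64, x65, x66} × {m, n} = {(x64,m), (x64,n), (x65,m), (x65,n), (x66,m), (x66,n)}
  {x64, x65, x66} × {m, o} = {(x64,m), (x64,o), (x65,m), (x65,o), (x66,m), (x66,o)}
  {x65, x66} × {m, n, o} = {(x65,m), (x65,n), (x65,o), (x66,m), (x66,n), (x66,o)}
  {x64, x65, x66} × {m, n, o} = {(x64,m), (x64,n), (x64,o), (x65,m), (x65,n), (x65,o), (x66,m), (x66,n), (x66,o)}
These 26 distinct sets form the basis B.
Close under arbitrary unions to get τ_{X×Y}; counting gives |τ_{X×Y}| = 108.


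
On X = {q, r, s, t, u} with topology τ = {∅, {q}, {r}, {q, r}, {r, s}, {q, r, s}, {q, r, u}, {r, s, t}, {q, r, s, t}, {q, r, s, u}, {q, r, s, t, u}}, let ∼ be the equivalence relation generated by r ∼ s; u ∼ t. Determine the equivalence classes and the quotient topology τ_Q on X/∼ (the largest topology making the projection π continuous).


X/∼ = {[q], [r=s], [t=u]}; |τ_Q| = 5.

Equivalence classes: [q], [r=s], [t=u].
Quotient map π: X → X/∼ sends q ↦ [q], r ↦ [r=s], s ↦ [r=s], t ↦ [t=u], u ↦ [t=u].
For each subset V ⊆ X/∼, compute π^{-1}(V) ⊆ X and check whether π^{-1}(V) ∈ τ. V is open in τ_Q iff π^{-1}(V) ∈ τ.
  V = {}: π^{-1}(V) = ∅ ∈ τ ✓.
  V = {[q]}: π^{-1}(V) = {q} ∈ τ ✓.
  V = {[r=s]}: π^{-1}(V) = {r, s} ∈ τ ✓.
  V = {[q], [r=s]}: π^{-1}(V) = {q, r, s} ∈ τ ✓.
  V = {[t=u]}: π^{-1}(V) = {t, u} ∉ τ ✗.
  V = {[q], [t=u]}: π^{-1}(V) = {q, t, u} ∉ τ ✗.
  V = {[r=s], [t=u]}: π^{-1}(V) = {r, s, t, u} ∉ τ ✗.
  V = {[q], [r=s], [t=u]}: π^{-1}(V) = {q, r, s, t, u} ∈ τ ✓.
Open sets in the quotient: τ_Q = {{}, {[q]}, {[r=s]}, {[q], [r=s]}, {[q], [r=s], [t=u]}} (5 elements).


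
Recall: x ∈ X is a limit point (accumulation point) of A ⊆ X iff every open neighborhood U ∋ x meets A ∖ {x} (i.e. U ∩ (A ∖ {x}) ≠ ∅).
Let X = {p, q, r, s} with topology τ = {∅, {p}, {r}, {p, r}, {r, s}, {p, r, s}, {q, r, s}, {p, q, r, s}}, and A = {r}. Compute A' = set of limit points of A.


A' = {q, s}

For each x ∈ X, list the open sets U ∈ τ with x ∈ U, then check whether U ∩ (A ∖ {x}) ≠ ∅ for every such U.
  x = p: open {p} ∋ x has {p} ∩ (A ∖ {p}) = ∅, so x is NOT a limit point.
  x = q: opens ∋ x are {q, r, s}, {p, q, r, s}; each meets A ∖ {q}, so x IS a limit point.
  x = r: open {r} ∋ x has {r} ∩ (A ∖ {r}) = ∅, so x is NOT a limit point.
  x = s: opens ∋ x are {r, s}, {p, r, s}, {q, r, s}, {p, q, r, s}; each meets A ∖ {s}, so x IS a limit point.
Collecting: A' = {q, s}.


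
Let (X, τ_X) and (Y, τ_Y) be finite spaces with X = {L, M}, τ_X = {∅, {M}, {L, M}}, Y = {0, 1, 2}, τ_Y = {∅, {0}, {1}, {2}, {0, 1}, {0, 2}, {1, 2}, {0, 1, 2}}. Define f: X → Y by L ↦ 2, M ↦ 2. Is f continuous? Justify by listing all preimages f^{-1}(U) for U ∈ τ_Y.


f IS continuous.

Compute f^{-1}(U) for each U ∈ τ_Y:
  U = ∅: f^{-1}(U) = ∅ ∈ τ_X ✓.
  U = {0}: f^{-1}(U) = ∅ ∈ τ_X ✓.
  U = {1}: f^{-1}(U) = ∅ ∈ τ_X ✓.
  U = {2}: f^{-1}(U) = {L, M} ∈ τ_X ✓.
  U = {0, 1}: f^{-1}(U) = ∅ ∈ τ_X ✓.
  U = {0, 2}: f^{-1}(U) = {L, M} ∈ τ_X ✓.
  U = {1, 2}: f^{-1}(U) = {L, M} ∈ τ_X ✓.
  U = {0, 1, 2}: f^{-1}(U) = {L, M} ∈ τ_X ✓.
Every preimage lies in τ_X, so f IS continuous.


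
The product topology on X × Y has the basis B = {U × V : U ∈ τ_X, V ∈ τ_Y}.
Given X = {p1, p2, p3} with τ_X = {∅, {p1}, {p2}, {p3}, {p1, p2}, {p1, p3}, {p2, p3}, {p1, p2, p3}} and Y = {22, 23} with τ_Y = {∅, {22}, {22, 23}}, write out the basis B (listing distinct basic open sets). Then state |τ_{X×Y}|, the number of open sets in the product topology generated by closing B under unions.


Basis B = {∅ × ∅, {p1} × {22}, {p2} × {22}, {p3} × {22}, {p1} × {22, 23}, {p1, p2} × {22}, {p1, p3} × {22}, {p2} × {22, 23}, {p2, p3} × {22}, {p3} × {22, 23}, {p1, p2, p3} × {22}, {p1, p2} × {22, 23}, {p1, p3} × {22, 23}, {p2, p3} × {22, 23}, {p1, p2, p3} × {22, 23}}; |τ_{X×Y}| = 27.

Enumerate products U × V with U ∈ τ_X, V ∈ τ_Y (deduplicated):
  ∅ × ∅ = {} (∅)
  {p1} × {22} = {(p1,22)}
  {p2} × {22} = {(p2,22)}
  {p3} × {22} = {(p3,22)}
  {p1} × {22, 23} = {(p1,22), (p1,23)}
  {p1, p2} × {22} = {(p1,22), (p2,22)}
  {p1, p3} × {22} = {(p1,22), (p3,22)}
  {p2} × {22, 23} = {(p2,22), (p2,23)}
  {p2, p3} × {22} = {(p2,22), (p3,22)}
  {p3} × {22, 23} = {(p3,22), (p3,23)}
  {p1, p2, p3} × {22} = {(p1,22), (p2,22), (p3,22)}
  {p1, p2} × {22, 23} = {(p1,22), (p1,23), (p2,22), (p2,23)}
  {p1, p3} × {22, 23} = {(p1,22), (p1,23), (p3,22), (p3,23)}
  {p2, p3} × {22, 23} = {(p2,22), (p2,23), (p3,22), (p3,23)}
  {p1, p2, p3} × {22, 23} = {(p1,22), (p1,23), (p2,22), (p2,23), (p3,22), (p3,23)}
These 15 distinct sets form the basis B.
Close under arbitrary unions to get τ_{X×Y}; counting gives |τ_{X×Y}| = 27.


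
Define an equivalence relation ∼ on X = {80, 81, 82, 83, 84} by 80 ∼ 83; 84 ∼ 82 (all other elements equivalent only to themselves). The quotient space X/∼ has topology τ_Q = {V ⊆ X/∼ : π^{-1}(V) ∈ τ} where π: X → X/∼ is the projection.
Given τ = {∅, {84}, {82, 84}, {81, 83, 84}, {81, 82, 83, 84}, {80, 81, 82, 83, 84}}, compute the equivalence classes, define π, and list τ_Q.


X/∼ = {[80=83], [81], [82=84]}; |τ_Q| = 3.

Equivalence classes: [80=83], [81], [82=84].
Quotient map π: X → X/∼ sends 80 ↦ [80=83], 81 ↦ [81], 82 ↦ [82=84], 83 ↦ [80=83], 84 ↦ [82=84].
For each subset V ⊆ X/∼, compute π^{-1}(V) ⊆ X and check whether π^{-1}(V) ∈ τ. V is open in τ_Q iff π^{-1}(V) ∈ τ.
  V = {}: π^{-1}(V) = ∅ ∈ τ ✓.
  V = {[80=83]}: π^{-1}(V) = {80, 83} ∉ τ ✗.
  V = {[81]}: π^{-1}(V) = {81} ∉ τ ✗.
  V = {[80=83], [81]}: π^{-1}(V) = {80, 81, 83} ∉ τ ✗.
  V = {[82=84]}: π^{-1}(V) = {82, 84} ∈ τ ✓.
  V = {[80=83], [82=84]}: π^{-1}(V) = {80, 82, 83, 84} ∉ τ ✗.
  V = {[81], [82=84]}: π^{-1}(V) = {81, 82, 84} ∉ τ ✗.
  V = {[80=83], [81], [82=84]}: π^{-1}(V) = {80, 81, 82, 83, 84} ∈ τ ✓.
Open sets in the quotient: τ_Q = {{}, {[82=84]}, {[80=83], [81], [82=84]}} (3 elements).


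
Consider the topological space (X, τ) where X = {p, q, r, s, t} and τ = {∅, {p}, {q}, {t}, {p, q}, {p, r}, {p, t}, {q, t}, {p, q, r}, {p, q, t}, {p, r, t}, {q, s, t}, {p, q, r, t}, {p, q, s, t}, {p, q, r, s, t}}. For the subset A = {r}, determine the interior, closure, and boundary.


int(A) = ∅, cl(A) = {r}, ∂A = {r}.

Closed sets in (X, τ) are complements of opens:
  closed(X, τ) = {∅, {r}, {s}, {p, r}, {q, s}, {r, s}, {s, t}, {p, r, s}, {q, r, s}, {q, s, t}, {r, s, t}, {p, q, r, s}, {p, r, s, t}, {q, r, s, t}, {p, q, r, s, t}}.
int(A) = ⋃ {U ∈ τ : U ⊆ A}. Opens contained in A: ∅.
Taking the union of these: int(A) = ∅.
cl(A) = ⋂ {C closed : A ⊆ C}. Closed sets containing A: {r}, {p, r}, {r, s}, {p, r, s}, {q, r, s}, {r, s, t}, {p, q, r, s}, {p, r, s, t}, {q, r, s, t}, {p, q, r, s, t}.
Intersecting these: cl(A) = {r}.
∂A = cl(A) ∖ int(A) = {r} ∖ ∅ = {r}.


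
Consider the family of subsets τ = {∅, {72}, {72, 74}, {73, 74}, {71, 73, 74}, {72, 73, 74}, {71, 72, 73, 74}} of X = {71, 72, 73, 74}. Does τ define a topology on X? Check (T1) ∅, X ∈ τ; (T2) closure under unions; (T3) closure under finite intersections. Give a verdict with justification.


τ is NOT a topology on X.

Axiom (T1): ∅ ∈ τ? Yes; X ∈ τ? Yes.
Axiom (T2/T3): check pairwise unions and intersections of members of τ.
Counterexample for (T3): {72, 74} ∩ {73, 74} = {74} ∉ τ. Therefore τ is NOT a topology.


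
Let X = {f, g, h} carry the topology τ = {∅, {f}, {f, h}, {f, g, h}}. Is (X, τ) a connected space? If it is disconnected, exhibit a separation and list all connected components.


(X, τ) is connected.

Find clopen sets (U ∈ τ with X ∖ U ∈ τ):
  U = ∅, X ∖ U = {f, g, h} — both open, so U is clopen.
  U = {f, g, h}, X ∖ U = ∅ — both open, so U is clopen.
Only trivial clopens (∅ and X) exist, so (X, τ) is connected.
Compute connected components by grouping points that agree on all clopens:
  component: {f, g, h}


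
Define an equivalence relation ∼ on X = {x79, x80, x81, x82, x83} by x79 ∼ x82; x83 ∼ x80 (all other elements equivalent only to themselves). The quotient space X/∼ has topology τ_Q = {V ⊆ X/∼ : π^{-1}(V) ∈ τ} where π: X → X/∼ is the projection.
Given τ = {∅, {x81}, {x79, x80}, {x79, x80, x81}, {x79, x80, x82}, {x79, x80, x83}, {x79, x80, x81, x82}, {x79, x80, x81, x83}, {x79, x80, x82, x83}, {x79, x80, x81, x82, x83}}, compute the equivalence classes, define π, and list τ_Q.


X/∼ = {[x79=x82], [x80=x83], [x81]}; |τ_Q| = 4.

Equivalence classes: [x79=x82], [x80=x83], [x81].
Quotient map π: X → X/∼ sends x79 ↦ [x79=x82], x80 ↦ [x80=x83], x81 ↦ [x81], x82 ↦ [x79=x82], x83 ↦ [x80=x83].
For each subset V ⊆ X/∼, compute π^{-1}(V) ⊆ X and check whether π^{-1}(V) ∈ τ. V is open in τ_Q iff π^{-1}(V) ∈ τ.
  V = {}: π^{-1}(V) = ∅ ∈ τ ✓.
  V = {[x79=x82]}: π^{-1}(V) = {x79, x82} ∉ τ ✗.
  V = {[x80=x83]}: π^{-1}(V) = {x80, x83} ∉ τ ✗.
  V = {[x79=x82], [x80=x83]}: π^{-1}(V) = {x79, x80, x82, x83} ∈ τ ✓.
  V = {[x81]}: π^{-1}(V) = {x81} ∈ τ ✓.
  V = {[x79=x82], [x81]}: π^{-1}(V) = {x79, x81, x82} ∉ τ ✗.
  V = {[x80=x83], [x81]}: π^{-1}(V) = {x80, x81, x83} ∉ τ ✗.
  V = {[x79=x82], [x80=x83], [x81]}: π^{-1}(V) = {x79, x80, x81, x82, x83} ∈ τ ✓.
Open sets in the quotient: τ_Q = {{}, {[x79=x82], [x80=x83]}, {[x81]}, {[x79=x82], [x80=x83], [x81]}} (4 elements).


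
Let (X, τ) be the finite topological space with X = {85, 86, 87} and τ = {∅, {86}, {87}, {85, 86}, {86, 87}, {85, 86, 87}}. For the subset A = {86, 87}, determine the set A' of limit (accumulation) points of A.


A' = {85}

For each x ∈ X, list the open sets U ∈ τ with x ∈ U, then check whether U ∩ (A ∖ {x}) ≠ ∅ for every such U.
  x = 85: opens ∋ x are {85, 86}, {85, 86, 87}; each meets A ∖ {85}, so x IS a limit point.
  x = 86: open {86} ∋ x has {86} ∩ (A ∖ {86}) = ∅, so x is NOT a limit point.
  x = 87: open {87} ∋ x has {87} ∩ (A ∖ {87}) = ∅, so x is NOT a limit point.
Collecting: A' = {85}.


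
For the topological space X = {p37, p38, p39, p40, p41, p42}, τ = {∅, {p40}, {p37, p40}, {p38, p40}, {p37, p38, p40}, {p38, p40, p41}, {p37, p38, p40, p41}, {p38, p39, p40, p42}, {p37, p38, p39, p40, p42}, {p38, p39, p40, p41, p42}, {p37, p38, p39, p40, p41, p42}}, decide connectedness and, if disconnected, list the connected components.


(X, τ) is connected.

Find clopen sets (U ∈ τ with X ∖ U ∈ τ):
  U = ∅, X ∖ U = {p37, p38, p39, p40, p41, p42} — both open, so U is clopen.
  U = {p37, p38, p39, p40, p41, p42}, X ∖ U = ∅ — both open, so U is clopen.
Only trivial clopens (∅ and X) exist, so (X, τ) is connected.
Compute connected components by grouping points that agree on all clopens:
  component: {p37, p38, p39, p40, p41, p42}


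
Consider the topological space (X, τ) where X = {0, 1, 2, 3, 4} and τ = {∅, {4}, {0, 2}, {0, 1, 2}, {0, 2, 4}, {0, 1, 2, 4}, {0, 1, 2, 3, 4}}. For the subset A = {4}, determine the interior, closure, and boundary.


int(A) = {4}, cl(A) = {3, 4}, ∂A = {3}.

Closed sets in (X, τ) are complements of opens:
  closed(X, τ) = {∅, {3}, {1, 3}, {3, 4}, {1, 3, 4}, {0, 1, 2, 3}, {0, 1, 2, 3, 4}}.
int(A) = ⋃ {U ∈ τ : U ⊆ A}. Opens contained in A: ∅, {4}.
Taking the union of these: int(A) = {4}.
cl(A) = ⋂ {C closed : A ⊆ C}. Closed sets containing A: {3, 4}, {1, 3, 4}, {0, 1, 2, 3, 4}.
Intersecting these: cl(A) = {3, 4}.
∂A = cl(A) ∖ int(A) = {3, 4} ∖ {4} = {3}.


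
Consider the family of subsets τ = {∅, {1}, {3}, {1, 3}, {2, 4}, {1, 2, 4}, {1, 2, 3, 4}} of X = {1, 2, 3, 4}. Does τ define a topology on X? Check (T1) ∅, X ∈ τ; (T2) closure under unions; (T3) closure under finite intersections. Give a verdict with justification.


τ is NOT a topology on X.

Axiom (T1): ∅ ∈ τ? Yes; X ∈ τ? Yes.
Axiom (T2/T3): check pairwise unions and intersections of members of τ.
Counterexample for (T2): {3} ∪ {2, 4} = {2, 3, 4} ∉ τ. Therefore τ is NOT a topology.


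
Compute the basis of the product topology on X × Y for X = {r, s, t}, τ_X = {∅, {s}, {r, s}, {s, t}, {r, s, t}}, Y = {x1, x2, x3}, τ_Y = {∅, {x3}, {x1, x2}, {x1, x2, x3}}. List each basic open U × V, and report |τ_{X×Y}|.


Basis B = {∅ × ∅, {s} × {x3}, {r, s} × {x3}, {s} × {x1, x2}, {s, t} × {x3}, {r, s, t} × {x3}, {s} × {x1, x2, x3}, {r, s} × {x1, x2}, {s, t} × {x1, x2}, {r, s} × {x1, x2, x3}, {r, s, t} × {x1, x2}, {s, t} × {x1, x2, x3}, {r, s, t} × {x1, x2, x3}}; |τ_{X×Y}| = 25.

Enumerate products U × V with U ∈ τ_X, V ∈ τ_Y (deduplicated):
  ∅ × ∅ = {} (∅)
  {s} × {x3} = {(s,x3)}
  {r, s} × {x3} = {(r,x3), (s,x3)}
  {s} × {x1, x2} = {(s,x1), (s,x2)}
  {s, t} × {x3} = {(s,x3), (t,x3)}
  {r, s, t} × {x3} = {(r,x3), (s,x3), (t,x3)}
  {s} × {x1, x2, x3} = {(s,x1), (s,x2), (s,x3)}
  {r, s} × {x1, x2} = {(r,x1), (r,x2), (s,x1), (s,x2)}
  {s, t} × {x1, x2} = {(s,x1), (s,x2), (t,x1), (t,x2)}
  {r, s} × {x1, x2, x3} = {(r,x1), (r,x2), (r,x3), (s,x1), (s,x2), (s,x3)}
  {r, s, t} × {x1, x2} = {(r,x1), (r,x2), (s,x1), (s,x2), (t,x1), (t,x2)}
  {s, t} × {x1, x2, x3} = {(s,x1), (s,x2), (s,x3), (t,x1), (t,x2), (t,x3)}
  {r, s, t} × {x1, x2, x3} = {(r,x1), (r,x2), (r,x3), (s,x1), (s,x2), (s,x3), (t,x1), (t,x2), (t,x3)}
These 13 distinct sets form the basis B.
Close under arbitrary unions to get τ_{X×Y}; counting gives |τ_{X×Y}| = 25.


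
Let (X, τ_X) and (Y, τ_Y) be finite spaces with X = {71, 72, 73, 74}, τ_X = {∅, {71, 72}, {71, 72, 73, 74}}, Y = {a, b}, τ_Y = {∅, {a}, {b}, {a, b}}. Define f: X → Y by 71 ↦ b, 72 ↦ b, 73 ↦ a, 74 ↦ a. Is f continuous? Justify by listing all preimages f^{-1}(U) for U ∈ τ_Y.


f is NOT continuous.

Compute f^{-1}(U) for each U ∈ τ_Y:
  U = ∅: f^{-1}(U) = ∅ ∈ τ_X ✓.
  U = {a}: f^{-1}(U) = {73, 74} ∉ τ_X ✗.
  U = {b}: f^{-1}(U) = {71, 72} ∈ τ_X ✓.
  U = {a, b}: f^{-1}(U) = {71, 72, 73, 74} ∈ τ_X ✓.
Found U = {a} with f^{-1}(U) = {73, 74} not in τ_X. Therefore f is NOT continuous.


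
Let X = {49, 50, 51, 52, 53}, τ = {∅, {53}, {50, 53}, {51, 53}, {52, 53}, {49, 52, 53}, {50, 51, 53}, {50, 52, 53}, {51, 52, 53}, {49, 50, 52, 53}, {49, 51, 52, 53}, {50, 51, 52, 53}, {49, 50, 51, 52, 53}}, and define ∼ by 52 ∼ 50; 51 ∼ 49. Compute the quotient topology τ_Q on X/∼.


X/∼ = {[49=51], [50=52], [53]}; |τ_Q| = 4.

Equivalence classes: [49=51], [50=52], [53].
Quotient map π: X → X/∼ sends 49 ↦ [49=51], 50 ↦ [50=52], 51 ↦ [49=51], 52 ↦ [50=52], 53 ↦ [53].
For each subset V ⊆ X/∼, compute π^{-1}(V) ⊆ X and check whether π^{-1}(V) ∈ τ. V is open in τ_Q iff π^{-1}(V) ∈ τ.
  V = {}: π^{-1}(V) = ∅ ∈ τ ✓.
  V = {[49=51]}: π^{-1}(V) = {49, 51} ∉ τ ✗.
  V = {[50=52]}: π^{-1}(V) = {50, 52} ∉ τ ✗.
  V = {[49=51], [50=52]}: π^{-1}(V) = {49, 50, 51, 52} ∉ τ ✗.
  V = {[53]}: π^{-1}(V) = {53} ∈ τ ✓.
  V = {[49=51], [53]}: π^{-1}(V) = {49, 51, 53} ∉ τ ✗.
  V = {[50=52], [53]}: π^{-1}(V) = {50, 52, 53} ∈ τ ✓.
  V = {[49=51], [50=52], [53]}: π^{-1}(V) = {49, 50, 51, 52, 53} ∈ τ ✓.
Open sets in the quotient: τ_Q = {{}, {[53]}, {[50=52], [53]}, {[49=51], [50=52], [53]}} (4 elements).


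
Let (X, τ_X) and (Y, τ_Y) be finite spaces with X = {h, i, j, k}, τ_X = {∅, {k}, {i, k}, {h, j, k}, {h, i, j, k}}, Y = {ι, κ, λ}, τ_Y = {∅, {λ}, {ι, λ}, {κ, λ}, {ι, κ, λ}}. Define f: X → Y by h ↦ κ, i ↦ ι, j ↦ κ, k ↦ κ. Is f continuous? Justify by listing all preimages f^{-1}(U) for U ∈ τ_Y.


f is NOT continuous.

Compute f^{-1}(U) for each U ∈ τ_Y:
  U = ∅: f^{-1}(U) = ∅ ∈ τ_X ✓.
  U = {λ}: f^{-1}(U) = ∅ ∈ τ_X ✓.
  U = {ι, λ}: f^{-1}(U) = {i} ∉ τ_X ✗.
  U = {κ, λ}: f^{-1}(U) = {h, j, k} ∈ τ_X ✓.
  U = {ι, κ, λ}: f^{-1}(U) = {h, i, j, k} ∈ τ_X ✓.
Found U = {ι, λ} with f^{-1}(U) = {i} not in τ_X. Therefore f is NOT continuous.


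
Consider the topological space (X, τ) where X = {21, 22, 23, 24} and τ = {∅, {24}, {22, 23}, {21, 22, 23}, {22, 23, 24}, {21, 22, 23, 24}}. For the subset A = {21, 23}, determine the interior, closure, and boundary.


int(A) = ∅, cl(A) = {21, 22, 23}, ∂A = {21, 22, 23}.

Closed sets in (X, τ) are complements of opens:
  closed(X, τ) = {∅, {21}, {24}, {21, 24}, {21, 22, 23}, {21, 22, 23, 24}}.
int(A) = ⋃ {U ∈ τ : U ⊆ A}. Opens contained in A: ∅.
Taking the union of these: int(A) = ∅.
cl(A) = ⋂ {C closed : A ⊆ C}. Closed sets containing A: {21, 22, 23}, {21, 22, 23, 24}.
Intersecting these: cl(A) = {21, 22, 23}.
∂A = cl(A) ∖ int(A) = {21, 22, 23} ∖ ∅ = {21, 22, 23}.


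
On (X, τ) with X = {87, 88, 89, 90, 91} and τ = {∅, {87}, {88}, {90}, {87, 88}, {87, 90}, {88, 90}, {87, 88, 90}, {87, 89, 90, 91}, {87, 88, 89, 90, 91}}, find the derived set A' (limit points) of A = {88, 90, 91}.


A' = {89, 91}

For each x ∈ X, list the open sets U ∈ τ with x ∈ U, then check whether U ∩ (A ∖ {x}) ≠ ∅ for every such U.
  x = 87: open {87} ∋ x has {87} ∩ (A ∖ {87}) = ∅, so x is NOT a limit point.
  x = 88: open {88} ∋ x has {88} ∩ (A ∖ {88}) = ∅, so x is NOT a limit point.
  x = 89: opens ∋ x are {87, 89, 90, 91}, {87, 88, 89, 90, 91}; each meets A ∖ {89}, so x IS a limit point.
  x = 90: open {90} ∋ x has {90} ∩ (A ∖ {90}) = ∅, so x is NOT a limit point.
  x = 91: opens ∋ x are {87, 89, 90, 91}, {87, 88, 89, 90, 91}; each meets A ∖ {91}, so x IS a limit point.
Collecting: A' = {89, 91}.


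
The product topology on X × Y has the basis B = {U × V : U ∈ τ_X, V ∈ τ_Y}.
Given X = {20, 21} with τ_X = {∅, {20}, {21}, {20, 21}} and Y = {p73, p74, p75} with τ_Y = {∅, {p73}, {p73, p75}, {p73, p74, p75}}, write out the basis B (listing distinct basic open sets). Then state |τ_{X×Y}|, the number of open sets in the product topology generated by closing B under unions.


Basis B = {∅ × ∅, {20} × {p73}, {21} × {p73}, {20} × {p73, p75}, {20, 21} × {p73}, {21} × {p73, p75}, {20} × {p73, p74, p75}, {21} × {p73, p74, p75}, {20, 21} × {p73, p75}, {20, 21} × {p73, p74, p75}}; |τ_{X×Y}| = 16.

Enumerate products U × V with U ∈ τ_X, V ∈ τ_Y (deduplicated):
  ∅ × ∅ = {} (∅)
  {20} × {p73} = {(20,p73)}
  {21} × {p73} = {(21,p73)}
  {20} × {p73, p75} = {(20,p73), (20,p75)}
  {20, 21} × {p73} = {(20,p73), (21,p73)}
  {21} × {p73, p75} = {(21,p73), (21,p75)}
  {20} × {p73, p74, p75} = {(20,p73), (20,p74), (20,p75)}
  {21} × {p73, p74, p75} = {(21,p73), (21,p74), (21,p75)}
  {20, 21} × {p73, p75} = {(20,p73), (20,p75), (21,p73), (21,p75)}
  {20, 21} × {p73, p74, p75} = {(20,p73), (20,p74), (20,p75), (21,p73), (21,p74), (21,p75)}
These 10 distinct sets form the basis B.
Close under arbitrary unions to get τ_{X×Y}; counting gives |τ_{X×Y}| = 16.


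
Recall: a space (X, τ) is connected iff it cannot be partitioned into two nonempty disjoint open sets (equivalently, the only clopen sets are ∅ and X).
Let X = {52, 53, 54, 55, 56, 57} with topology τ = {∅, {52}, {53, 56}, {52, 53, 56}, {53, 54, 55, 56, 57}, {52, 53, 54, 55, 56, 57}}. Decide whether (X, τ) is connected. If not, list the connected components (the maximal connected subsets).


(X, τ) is disconnected; components = [{52}, {53, 54, 55, 56, 57}].

Find clopen sets (U ∈ τ with X ∖ U ∈ τ):
  U = ∅, X ∖ U = {52, 53, 54, 55, 56, 57} — both open, so U is clopen.
  U = {52}, X ∖ U = {53, 54, 55, 56, 57} — both open, so U is clopen.
  U = {53, 54, 55, 56, 57}, X ∖ U = {52} — both open, so U is clopen.
  U = {52, 53, 54, 55, 56, 57}, X ∖ U = ∅ — both open, so U is clopen.
Nontrivial clopen(s) exist: e.g. {52}. So (X, τ) is disconnected.
Compute connected components by grouping points that agree on all clopens:
  component: {52}
  component: {53, 54, 55, 56, 57}


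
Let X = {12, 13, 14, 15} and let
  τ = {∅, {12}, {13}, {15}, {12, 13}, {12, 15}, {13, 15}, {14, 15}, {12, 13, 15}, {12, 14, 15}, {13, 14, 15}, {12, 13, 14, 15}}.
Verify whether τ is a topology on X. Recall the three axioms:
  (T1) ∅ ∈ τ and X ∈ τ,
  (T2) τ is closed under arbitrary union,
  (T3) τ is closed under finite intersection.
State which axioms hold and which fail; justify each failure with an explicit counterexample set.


τ IS a topology on X.

Axiom (T1): ∅ ∈ τ? Yes; X ∈ τ? Yes.
Axiom (T2/T3): check pairwise unions and intersections of members of τ.
All pairwise intersections and unions checked — each lies in τ. Therefore τ satisfies (T1), (T2), (T3): it IS a topology on X.


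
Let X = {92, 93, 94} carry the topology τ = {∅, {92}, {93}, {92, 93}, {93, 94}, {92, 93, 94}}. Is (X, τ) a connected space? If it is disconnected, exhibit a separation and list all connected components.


(X, τ) is disconnected; components = [{92}, {93, 94}].

Find clopen sets (U ∈ τ with X ∖ U ∈ τ):
  U = ∅, X ∖ U = {92, 93, 94} — both open, so U is clopen.
  U = {92}, X ∖ U = {93, 94} — both open, so U is clopen.
  U = {93, 94}, X ∖ U = {92} — both open, so U is clopen.
  U = {92, 93, 94}, X ∖ U = ∅ — both open, so U is clopen.
Nontrivial clopen(s) exist: e.g. {92}. So (X, τ) is disconnected.
Compute connected components by grouping points that agree on all clopens:
  component: {92}
  component: {93, 94}


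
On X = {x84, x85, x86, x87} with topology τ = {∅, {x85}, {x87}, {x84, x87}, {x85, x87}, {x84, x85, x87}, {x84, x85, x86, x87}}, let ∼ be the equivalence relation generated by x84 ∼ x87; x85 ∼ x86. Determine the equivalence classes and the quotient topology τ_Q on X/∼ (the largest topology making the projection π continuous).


X/∼ = {[x84=x87], [x85=x86]}; |τ_Q| = 3.

Equivalence classes: [x84=x87], [x85=x86].
Quotient map π: X → X/∼ sends x84 ↦ [x84=x87], x85 ↦ [x85=x86], x86 ↦ [x85=x86], x87 ↦ [x84=x87].
For each subset V ⊆ X/∼, compute π^{-1}(V) ⊆ X and check whether π^{-1}(V) ∈ τ. V is open in τ_Q iff π^{-1}(V) ∈ τ.
  V = {}: π^{-1}(V) = ∅ ∈ τ ✓.
  V = {[x84=x87]}: π^{-1}(V) = {x84, x87} ∈ τ ✓.
  V = {[x85=x86]}: π^{-1}(V) = {x85, x86} ∉ τ ✗.
  V = {[x84=x87], [x85=x86]}: π^{-1}(V) = {x84, x85, x86, x87} ∈ τ ✓.
Open sets in the quotient: τ_Q = {{}, {[x84=x87]}, {[x84=x87], [x85=x86]}} (3 elements).


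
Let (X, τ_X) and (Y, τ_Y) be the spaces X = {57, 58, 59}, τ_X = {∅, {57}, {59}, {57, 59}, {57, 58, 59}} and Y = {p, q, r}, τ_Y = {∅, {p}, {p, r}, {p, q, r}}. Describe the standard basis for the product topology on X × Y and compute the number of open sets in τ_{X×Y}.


Basis B = {∅ × ∅, {57} × {p}, {59} × {p}, {57} × {p, r}, {57, 59} × {p}, {59} × {p, r}, {57} × {p, q, r}, {57, 58, 59} × {p}, {59} × {p, q, r}, {57, 59} × {p, r}, {57, 59} × {p, q, r}, {57, 58, 59} × {p, r}, {57, 58, 59} × {p, q, r}}; |τ_{X×Y}| = 30.

Enumerate products U × V with U ∈ τ_X, V ∈ τ_Y (deduplicated):
  ∅ × ∅ = {} (∅)
  {57} × {p} = {(57,p)}
  {59} × {p} = {(59,p)}
  {57} × {p, r} = {(57,p), (57,r)}
  {57, 59} × {p} = {(57,p), (59,p)}
  {59} × {p, r} = {(59,p), (59,r)}
  {57} × {p, q, r} = {(57,p), (57,q), (57,r)}
  {57, 58, 59} × {p} = {(57,p), (58,p), (59,p)}
  {59} × {p, q, r} = {(59,p), (59,q), (59,r)}
  {57, 59} × {p, r} = {(57,p), (57,r), (59,p), (59,r)}
  {57, 59} × {p, q, r} = {(57,p), (57,q), (57,r), (59,p), (59,q), (59,r)}
  {57, 58, 59} × {p, r} = {(57,p), (57,r), (58,p), (58,r), (59,p), (59,r)}
  {57, 58, 59} × {p, q, r} = {(57,p), (57,q), (57,r), (58,p), (58,q), (58,r), (59,p), (59,q), (59,r)}
These 13 distinct sets form the basis B.
Close under arbitrary unions to get τ_{X×Y}; counting gives |τ_{X×Y}| = 30.


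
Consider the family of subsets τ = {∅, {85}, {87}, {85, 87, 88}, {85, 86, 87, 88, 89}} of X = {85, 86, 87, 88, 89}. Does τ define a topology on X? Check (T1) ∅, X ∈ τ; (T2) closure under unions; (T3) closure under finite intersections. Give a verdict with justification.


τ is NOT a topology on X.

Axiom (T1): ∅ ∈ τ? Yes; X ∈ τ? Yes.
Axiom (T2/T3): check pairwise unions and intersections of members of τ.
Counterexample for (T2): {85} ∪ {87} = {85, 87} ∉ τ. Therefore τ is NOT a topology.


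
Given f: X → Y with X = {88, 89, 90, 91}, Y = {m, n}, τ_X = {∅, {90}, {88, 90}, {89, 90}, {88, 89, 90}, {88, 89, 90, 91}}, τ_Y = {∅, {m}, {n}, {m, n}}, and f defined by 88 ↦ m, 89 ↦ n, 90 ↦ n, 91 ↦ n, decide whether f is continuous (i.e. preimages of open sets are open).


f is NOT continuous.

Compute f^{-1}(U) for each U ∈ τ_Y:
  U = ∅: f^{-1}(U) = ∅ ∈ τ_X ✓.
  U = {m}: f^{-1}(U) = {88} ∉ τ_X ✗.
  U = {n}: f^{-1}(U) = {89, 90, 91} ∉ τ_X ✗.
  U = {m, n}: f^{-1}(U) = {88, 89, 90, 91} ∈ τ_X ✓.
Found U = {m} with f^{-1}(U) = {88} not in τ_X. Therefore f is NOT continuous.


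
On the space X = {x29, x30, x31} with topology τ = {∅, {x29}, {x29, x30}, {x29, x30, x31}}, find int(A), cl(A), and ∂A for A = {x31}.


int(A) = ∅, cl(A) = {x31}, ∂A = {x31}.

Closed sets in (X, τ) are complements of opens:
  closed(X, τ) = {∅, {x31}, {x30, x31}, {x29, x30, x31}}.
int(A) = ⋃ {U ∈ τ : U ⊆ A}. Opens contained in A: ∅.
Taking the union of these: int(A) = ∅.
cl(A) = ⋂ {C closed : A ⊆ C}. Closed sets containing A: {x31}, {x30, x31}, {x29, x30, x31}.
Intersecting these: cl(A) = {x31}.
∂A = cl(A) ∖ int(A) = {x31} ∖ ∅ = {x31}.


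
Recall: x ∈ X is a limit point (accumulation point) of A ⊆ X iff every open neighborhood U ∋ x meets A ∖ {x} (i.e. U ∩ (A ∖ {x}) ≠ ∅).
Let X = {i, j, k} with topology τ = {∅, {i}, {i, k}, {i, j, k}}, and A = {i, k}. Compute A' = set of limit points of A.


A' = {j, k}

For each x ∈ X, list the open sets U ∈ τ with x ∈ U, then check whether U ∩ (A ∖ {x}) ≠ ∅ for every such U.
  x = i: open {i} ∋ x has {i} ∩ (A ∖ {i}) = ∅, so x is NOT a limit point.
  x = j: opens ∋ x are {i, j, k}; each meets A ∖ {j}, so x IS a limit point.
  x = k: opens ∋ x are {i, k}, {i, j, k}; each meets A ∖ {k}, so x IS a limit point.
Collecting: A' = {j, k}.


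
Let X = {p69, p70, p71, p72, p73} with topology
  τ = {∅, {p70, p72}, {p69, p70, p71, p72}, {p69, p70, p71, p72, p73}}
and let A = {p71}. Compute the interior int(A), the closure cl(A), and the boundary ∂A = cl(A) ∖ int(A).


int(A) = ∅, cl(A) = {p69, p71, p73}, ∂A = {p69, p71, p73}.

Closed sets in (X, τ) are complements of opens:
  closed(X, τ) = {∅, {p73}, {p69, p71, p73}, {p69, p70, p71, p72, p73}}.
int(A) = ⋃ {U ∈ τ : U ⊆ A}. Opens contained in A: ∅.
Taking the union of these: int(A) = ∅.
cl(A) = ⋂ {C closed : A ⊆ C}. Closed sets containing A: {p69, p71, p73}, {p69, p70, p71, p72, p73}.
Intersecting these: cl(A) = {p69, p71, p73}.
∂A = cl(A) ∖ int(A) = {p69, p71, p73} ∖ ∅ = {p69, p71, p73}.


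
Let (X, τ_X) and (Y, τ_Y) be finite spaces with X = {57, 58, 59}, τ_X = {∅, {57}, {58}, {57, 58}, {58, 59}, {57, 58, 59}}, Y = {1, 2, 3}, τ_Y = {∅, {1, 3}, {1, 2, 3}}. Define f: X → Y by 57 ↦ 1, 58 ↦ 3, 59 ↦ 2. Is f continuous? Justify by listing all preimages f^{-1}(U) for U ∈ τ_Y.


f IS continuous.

Compute f^{-1}(U) for each U ∈ τ_Y:
  U = ∅: f^{-1}(U) = ∅ ∈ τ_X ✓.
  U = {1, 3}: f^{-1}(U) = {57, 58} ∈ τ_X ✓.
  U = {1, 2, 3}: f^{-1}(U) = {57, 58, 59} ∈ τ_X ✓.
Every preimage lies in τ_X, so f IS continuous.


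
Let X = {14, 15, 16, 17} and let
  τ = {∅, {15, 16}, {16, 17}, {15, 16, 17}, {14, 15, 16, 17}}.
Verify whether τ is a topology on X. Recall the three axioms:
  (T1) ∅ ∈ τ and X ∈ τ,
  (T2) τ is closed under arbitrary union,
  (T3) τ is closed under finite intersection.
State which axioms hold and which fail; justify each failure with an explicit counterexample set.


τ is NOT a topology on X.

Axiom (T1): ∅ ∈ τ? Yes; X ∈ τ? Yes.
Axiom (T2/T3): check pairwise unions and intersections of members of τ.
Counterexample for (T3): {15, 16} ∩ {16, 17} = {16} ∉ τ. Therefore τ is NOT a topology.


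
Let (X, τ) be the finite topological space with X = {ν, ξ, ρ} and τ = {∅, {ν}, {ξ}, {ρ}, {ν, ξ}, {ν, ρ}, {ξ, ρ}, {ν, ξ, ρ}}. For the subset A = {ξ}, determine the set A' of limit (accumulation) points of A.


A' = ∅

For each x ∈ X, list the open sets U ∈ τ with x ∈ U, then check whether U ∩ (A ∖ {x}) ≠ ∅ for every such U.
  x = ν: open {ν} ∋ x has {ν} ∩ (A ∖ {ν}) = ∅, so x is NOT a limit point.
  x = ξ: open {ξ} ∋ x has {ξ} ∩ (A ∖ {ξ}) = ∅, so x is NOT a limit point.
  x = ρ: open {ρ} ∋ x has {ρ} ∩ (A ∖ {ρ}) = ∅, so x is NOT a limit point.
Collecting: A' = ∅.


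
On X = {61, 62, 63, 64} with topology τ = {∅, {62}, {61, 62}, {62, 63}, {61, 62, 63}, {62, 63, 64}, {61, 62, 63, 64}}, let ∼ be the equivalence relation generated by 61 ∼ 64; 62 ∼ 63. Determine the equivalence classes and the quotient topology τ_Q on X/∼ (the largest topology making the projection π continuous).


X/∼ = {[61=64], [62=63]}; |τ_Q| = 3.

Equivalence classes: [61=64], [62=63].
Quotient map π: X → X/∼ sends 61 ↦ [61=64], 62 ↦ [62=63], 63 ↦ [62=63], 64 ↦ [61=64].
For each subset V ⊆ X/∼, compute π^{-1}(V) ⊆ X and check whether π^{-1}(V) ∈ τ. V is open in τ_Q iff π^{-1}(V) ∈ τ.
  V = {}: π^{-1}(V) = ∅ ∈ τ ✓.
  V = {[61=64]}: π^{-1}(V) = {61, 64} ∉ τ ✗.
  V = {[62=63]}: π^{-1}(V) = {62, 63} ∈ τ ✓.
  V = {[61=64], [62=63]}: π^{-1}(V) = {61, 62, 63, 64} ∈ τ ✓.
Open sets in the quotient: τ_Q = {{}, {[62=63]}, {[61=64], [62=63]}} (3 elements).


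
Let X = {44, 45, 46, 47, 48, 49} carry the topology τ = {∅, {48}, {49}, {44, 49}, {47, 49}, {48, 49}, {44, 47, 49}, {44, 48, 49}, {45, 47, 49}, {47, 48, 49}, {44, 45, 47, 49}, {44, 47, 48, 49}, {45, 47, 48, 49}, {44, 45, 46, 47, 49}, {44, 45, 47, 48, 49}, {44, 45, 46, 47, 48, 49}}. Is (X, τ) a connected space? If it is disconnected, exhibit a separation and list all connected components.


(X, τ) is disconnected; components = [{48}, {44, 45, 46, 47, 49}].

Find clopen sets (U ∈ τ with X ∖ U ∈ τ):
  U = ∅, X ∖ U = {44, 45, 46, 47, 48, 49} — both open, so U is clopen.
  U = {48}, X ∖ U = {44, 45, 46, 47, 49} — both open, so U is clopen.
  U = {44, 45, 46, 47, 49}, X ∖ U = {48} — both open, so U is clopen.
  U = {44, 45, 46, 47, 48, 49}, X ∖ U = ∅ — both open, so U is clopen.
Nontrivial clopen(s) exist: e.g. {48}. So (X, τ) is disconnected.
Compute connected components by grouping points that agree on all clopens:
  component: {48}
  component: {44, 45, 46, 47, 49}


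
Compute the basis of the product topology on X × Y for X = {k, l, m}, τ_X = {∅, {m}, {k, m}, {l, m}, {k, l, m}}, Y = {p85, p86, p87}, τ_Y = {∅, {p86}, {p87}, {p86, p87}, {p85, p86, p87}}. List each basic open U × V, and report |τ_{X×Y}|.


Basis B = {∅ × ∅, {m} × {p86}, {m} × {p87}, {k, m} × {p86}, {k, m} × {p87}, {l, m} × {p86}, {l, m} × {p87}, {m} × {p86, p87}, {k, l, m} × {p86}, {k, l, m} × {p87}, {m} × {p85, p86, p87}, {k, m} × {p86, p87}, {l, m} × {p86, p87}, {k, m} × {p85, p86, p87}, {k, l, m} × {p86, p87}, {l, m} × {p85, p86, p87}, {k, l, m} × {p85, p86, p87}}; |τ_{X×Y}| = 50.

Enumerate products U × V with U ∈ τ_X, V ∈ τ_Y (deduplicated):
  ∅ × ∅ = {} (∅)
  {m} × {p86} = {(m,p86)}
  {m} × {p87} = {(m,p87)}
  {k, m} × {p86} = {(k,p86), (m,p86)}
  {k, m} × {p87} = {(k,p87), (m,p87)}
  {l, m} × {p86} = {(l,p86), (m,p86)}
  {l, m} × {p87} = {(l,p87), (m,p87)}
  {m} × {p86, p87} = {(m,p86), (m,p87)}
  {k, l, m} × {p86} = {(k,p86), (l,p86), (m,p86)}
  {k, l, m} × {p87} = {(k,p87), (l,p87), (m,p87)}
  {m} × {p85, p86, p87} = {(m,p85), (m,p86), (m,p87)}
  {k, m} × {p86, p87} = {(k,p86), (k,p87), (m,p86), (m,p87)}
  {l, m} × {p86, p87} = {(l,p86), (l,p87), (m,p86), (m,p87)}
  {k, m} × {p85, p86, p87} = {(k,p85), (k,p86), (k,p87), (m,p85), (m,p86), (m,p87)}
  {k, l, m} × {p86, p87} = {(k,p86), (k,p87), (l,p86), (l,p87), (m,p86), (m,p87)}
  {l, m} × {p85, p86, p87} = {(l,p85), (l,p86), (l,p87), (m,p85), (m,p86), (m,p87)}
  {k, l, m} × {p85, p86, p87} = {(k,p85), (k,p86), (k,p87), (l,p85), (l,p86), (l,p87), (m,p85), (m,p86), (m,p87)}
These 17 distinct sets form the basis B.
Close under arbitrary unions to get τ_{X×Y}; counting gives |τ_{X×Y}| = 50.
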